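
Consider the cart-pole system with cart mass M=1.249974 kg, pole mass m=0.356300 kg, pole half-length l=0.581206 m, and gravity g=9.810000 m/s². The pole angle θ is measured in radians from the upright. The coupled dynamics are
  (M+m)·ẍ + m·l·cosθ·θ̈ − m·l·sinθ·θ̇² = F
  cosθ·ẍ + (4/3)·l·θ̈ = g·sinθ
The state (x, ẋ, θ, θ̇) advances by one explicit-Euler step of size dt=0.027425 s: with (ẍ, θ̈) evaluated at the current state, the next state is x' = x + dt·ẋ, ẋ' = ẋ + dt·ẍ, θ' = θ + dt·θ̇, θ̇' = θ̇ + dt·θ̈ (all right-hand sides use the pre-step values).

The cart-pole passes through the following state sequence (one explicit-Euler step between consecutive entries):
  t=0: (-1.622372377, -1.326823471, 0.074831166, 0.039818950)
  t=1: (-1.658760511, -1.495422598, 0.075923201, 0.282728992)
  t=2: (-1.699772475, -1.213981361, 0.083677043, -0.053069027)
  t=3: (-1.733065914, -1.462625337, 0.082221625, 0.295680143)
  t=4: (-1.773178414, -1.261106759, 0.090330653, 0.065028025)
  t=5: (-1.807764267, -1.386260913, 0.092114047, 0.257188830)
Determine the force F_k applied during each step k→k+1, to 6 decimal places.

F_0 = -8.045766 N
F_1 = 13.954397 N
F_2 = -11.938892 N
F_3 = 10.065646 N
F_4 = -5.885247 N

step 0→1:
  ẍ = (ẋ'−ẋ)/dt = (-1.495422598−-1.326823471)/0.027425 = -6.147644
  θ̈ = (θ̇'−θ̇)/dt = (0.282728992−0.039818950)/0.027425 = 8.857249
  sinθ=0.074761, cosθ=0.997201
  F = (M+m)·ẍ + m·l·cosθ·θ̈ − m·l·sinθ·θ̇² = -9.874800 + 1.829059 − 0.000025 = -8.045766
step 1→2:
  ẍ = (ẋ'−ẋ)/dt = (-1.213981361−-1.495422598)/0.027425 = 10.262215
  θ̈ = (θ̇'−θ̇)/dt = (-0.053069027−0.282728992)/0.027425 = -12.244230
  sinθ=0.075850, cosθ=0.997119
  F = (M+m)·ẍ + m·l·cosθ·θ̈ − m·l·sinθ·θ̇² = 16.483929 + -2.528276 − 0.001256 = 13.954397
step 2→3:
  ẍ = (ẋ'−ẋ)/dt = (-1.462625337−-1.213981361)/0.027425 = -9.066325
  θ̈ = (θ̇'−θ̇)/dt = (0.295680143−-0.053069027)/0.027425 = 12.716469
  sinθ=0.083579, cosθ=0.996501
  F = (M+m)·ẍ + m·l·cosθ·θ̈ − m·l·sinθ·θ̇² = -14.563003 + 2.624160 − 0.000049 = -11.938892
step 3→4:
  ẍ = (ẋ'−ẋ)/dt = (-1.261106759−-1.462625337)/0.027425 = 7.347988
  θ̈ = (θ̇'−θ̇)/dt = (0.065028025−0.295680143)/0.027425 = -8.410287
  sinθ=0.082129, cosθ=0.996622
  F = (M+m)·ẍ + m·l·cosθ·θ̈ − m·l·sinθ·θ̇² = 11.802882 + -1.735750 − 0.001487 = 10.065646
step 4→5:
  ẍ = (ẋ'−ẋ)/dt = (-1.386260913−-1.261106759)/0.027425 = -4.563506
  θ̈ = (θ̇'−θ̇)/dt = (0.257188830−0.065028025)/0.027425 = 7.006775
  sinθ=0.090208, cosθ=0.995923
  F = (M+m)·ẍ + m·l·cosθ·θ̈ − m·l·sinθ·θ̇² = -7.330241 + 1.445073 − 0.000079 = -5.885247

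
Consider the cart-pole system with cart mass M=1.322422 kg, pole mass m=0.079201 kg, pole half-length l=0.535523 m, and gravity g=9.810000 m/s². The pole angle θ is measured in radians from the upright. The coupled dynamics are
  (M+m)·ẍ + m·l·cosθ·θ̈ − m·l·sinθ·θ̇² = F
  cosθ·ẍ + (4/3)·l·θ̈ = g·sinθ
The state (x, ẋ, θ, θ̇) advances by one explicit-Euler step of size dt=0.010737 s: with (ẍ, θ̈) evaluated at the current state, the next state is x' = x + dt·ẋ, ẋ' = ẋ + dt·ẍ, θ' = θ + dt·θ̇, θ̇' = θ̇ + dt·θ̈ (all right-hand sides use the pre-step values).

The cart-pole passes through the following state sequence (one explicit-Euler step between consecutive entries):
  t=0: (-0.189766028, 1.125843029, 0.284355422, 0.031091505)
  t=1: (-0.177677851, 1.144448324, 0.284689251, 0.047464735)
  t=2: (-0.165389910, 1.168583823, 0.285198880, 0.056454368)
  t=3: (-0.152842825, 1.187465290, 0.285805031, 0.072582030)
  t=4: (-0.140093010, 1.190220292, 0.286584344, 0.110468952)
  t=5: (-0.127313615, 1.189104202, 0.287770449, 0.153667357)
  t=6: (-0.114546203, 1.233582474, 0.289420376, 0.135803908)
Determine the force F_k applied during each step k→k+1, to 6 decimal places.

step 0→1:
  ẍ = (ẋ'−ẋ)/dt = (1.144448324−1.125843029)/0.010737 = 1.732821
  θ̈ = (θ̇'−θ̇)/dt = (0.047464735−0.031091505)/0.010737 = 1.524935
  sinθ=0.280539, cosθ=0.959843
  F = (M+m)·ẍ + m·l·cosθ·θ̈ − m·l·sinθ·θ̇² = 2.428761 + 0.062081 − 0.000012 = 2.490831
step 1→2:
  ẍ = (ẋ'−ẋ)/dt = (1.168583823−1.144448324)/0.010737 = 2.247881
  θ̈ = (θ̇'−θ̇)/dt = (0.056454368−0.047464735)/0.010737 = 0.837257
  sinθ=0.280859, cosθ=0.959749
  F = (M+m)·ẍ + m·l·cosθ·θ̈ − m·l·sinθ·θ̇² = 3.150682 + 0.034082 − 0.000027 = 3.184737
step 2→3:
  ẍ = (ẋ'−ẋ)/dt = (1.187465290−1.168583823)/0.010737 = 1.758542
  θ̈ = (θ̇'−θ̇)/dt = (0.072582030−0.056454368)/0.010737 = 1.502064
  sinθ=0.281348, cosθ=0.959606
  F = (M+m)·ẍ + m·l·cosθ·θ̈ − m·l·sinθ·θ̇² = 2.464813 + 0.061135 − 0.000038 = 2.525910
step 3→4:
  ẍ = (ẋ'−ẋ)/dt = (1.190220292−1.187465290)/0.010737 = 0.256590
  θ̈ = (θ̇'−θ̇)/dt = (0.110468952−0.072582030)/0.010737 = 3.528632
  sinθ=0.281930, cosθ=0.959435
  F = (M+m)·ẍ + m·l·cosθ·θ̈ − m·l·sinθ·θ̇² = 0.359642 + 0.143592 − 0.000063 = 0.503171
step 4→5:
  ẍ = (ẋ'−ẋ)/dt = (1.189104202−1.190220292)/0.010737 = -0.103948
  θ̈ = (θ̇'−θ̇)/dt = (0.153667357−0.110468952)/0.010737 = 4.023322
  sinθ=0.282678, cosθ=0.959215
  F = (M+m)·ẍ + m·l·cosθ·θ̈ − m·l·sinθ·θ̇² = -0.145696 + 0.163685 − 0.000146 = 0.017843
step 5→6:
  ẍ = (ẋ'−ẋ)/dt = (1.233582474−1.189104202)/0.010737 = 4.142523
  θ̈ = (θ̇'−θ̇)/dt = (0.135803908−0.153667357)/0.010737 = -1.663728
  sinθ=0.283815, cosθ=0.958879
  F = (M+m)·ẍ + m·l·cosθ·θ̈ − m·l·sinθ·θ̇² = 5.806256 + -0.067664 − 0.000284 = 5.738308

F_0 = 2.490831 N
F_1 = 3.184737 N
F_2 = 2.525910 N
F_3 = 0.503171 N
F_4 = 0.017843 N
F_5 = 5.738308 N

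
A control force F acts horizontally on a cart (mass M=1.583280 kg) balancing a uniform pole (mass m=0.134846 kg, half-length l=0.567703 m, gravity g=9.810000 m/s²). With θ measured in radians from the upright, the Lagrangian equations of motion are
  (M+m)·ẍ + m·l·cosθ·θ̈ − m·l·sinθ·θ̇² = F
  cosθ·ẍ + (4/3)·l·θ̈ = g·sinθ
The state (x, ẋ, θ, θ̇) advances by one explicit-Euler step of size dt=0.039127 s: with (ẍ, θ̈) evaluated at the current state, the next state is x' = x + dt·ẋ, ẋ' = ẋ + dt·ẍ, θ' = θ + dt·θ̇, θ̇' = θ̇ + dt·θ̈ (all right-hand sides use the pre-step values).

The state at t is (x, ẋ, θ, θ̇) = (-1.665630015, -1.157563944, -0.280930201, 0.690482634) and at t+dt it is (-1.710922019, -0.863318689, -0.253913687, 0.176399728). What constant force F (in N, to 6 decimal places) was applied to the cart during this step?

F = 11.964495 N

ẍ = (ẋ'−ẋ)/dt = (-0.863318689−-1.157563944)/0.039127 = 7.520261
θ̈ = (θ̇'−θ̇)/dt = (0.176399728−0.690482634)/0.039127 = -13.138828
sinθ=-0.277250, cosθ=0.960798
F = (M+m)·ẍ + m·l·cosθ·θ̈ − m·l·sinθ·θ̇² = 12.920756 + -0.966380 − -0.010119 = 11.964495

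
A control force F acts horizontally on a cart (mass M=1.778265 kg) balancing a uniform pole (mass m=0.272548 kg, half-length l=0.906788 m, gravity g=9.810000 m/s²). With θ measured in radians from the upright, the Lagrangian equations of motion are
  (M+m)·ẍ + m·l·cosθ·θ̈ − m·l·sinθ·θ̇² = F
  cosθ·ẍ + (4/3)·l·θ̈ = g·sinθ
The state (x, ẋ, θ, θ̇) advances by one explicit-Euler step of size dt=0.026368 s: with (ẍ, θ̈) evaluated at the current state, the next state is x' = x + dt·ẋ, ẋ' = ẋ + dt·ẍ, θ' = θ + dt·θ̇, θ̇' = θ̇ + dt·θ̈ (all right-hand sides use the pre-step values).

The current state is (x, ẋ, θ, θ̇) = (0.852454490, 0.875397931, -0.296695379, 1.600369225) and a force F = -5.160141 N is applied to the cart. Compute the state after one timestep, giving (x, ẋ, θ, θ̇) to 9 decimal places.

sinθ=-0.292361574, cosθ=0.956307853
temp = (F + m·l·θ̇²·sinθ)/(M+m) = (-5.160141 + -0.185058670)/2.050813 = -2.606380821
θ̈ = (g·sinθ − cosθ·temp)/(l·(4/3 − m·cos²θ/(M+m))) = -0.341782348
ẍ = temp − m·l·θ̈·cosθ/(M+m) = -2.566992265
Euler: x'=0.852454490+0.026368·0.875397931=0.875536983, ẋ'=0.875397931+0.026368·-2.566992265=0.807711479
       θ'=-0.296695379+0.026368·1.600369225=-0.254496843, θ̇'=1.600369225+0.026368·-0.341782348=1.591357108

(0.875536983, 0.807711479, -0.254496843, 1.591357108)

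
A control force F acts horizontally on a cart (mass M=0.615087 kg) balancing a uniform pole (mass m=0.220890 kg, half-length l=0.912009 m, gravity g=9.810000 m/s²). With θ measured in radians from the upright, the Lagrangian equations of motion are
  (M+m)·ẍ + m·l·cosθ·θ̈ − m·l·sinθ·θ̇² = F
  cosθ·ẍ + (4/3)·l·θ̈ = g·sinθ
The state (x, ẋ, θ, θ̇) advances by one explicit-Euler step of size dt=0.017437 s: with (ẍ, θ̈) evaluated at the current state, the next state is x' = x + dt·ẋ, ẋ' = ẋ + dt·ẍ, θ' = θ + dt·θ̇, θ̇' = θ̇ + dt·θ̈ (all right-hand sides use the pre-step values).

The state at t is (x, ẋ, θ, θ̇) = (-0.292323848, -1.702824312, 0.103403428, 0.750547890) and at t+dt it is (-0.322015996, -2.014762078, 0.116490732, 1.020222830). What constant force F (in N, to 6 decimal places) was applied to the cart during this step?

ẍ = (ẋ'−ẋ)/dt = (-2.014762078−-1.702824312)/0.017437 = -17.889417
θ̈ = (θ̇'−θ̇)/dt = (1.020222830−0.750547890)/0.017437 = 15.465673
sinθ=0.103219, cosθ=0.994659
F = (M+m)·ẍ + m·l·cosθ·θ̈ − m·l·sinθ·θ̇² = -14.955141 + 3.098975 − 0.011714 = -11.867880

F = -11.867880 N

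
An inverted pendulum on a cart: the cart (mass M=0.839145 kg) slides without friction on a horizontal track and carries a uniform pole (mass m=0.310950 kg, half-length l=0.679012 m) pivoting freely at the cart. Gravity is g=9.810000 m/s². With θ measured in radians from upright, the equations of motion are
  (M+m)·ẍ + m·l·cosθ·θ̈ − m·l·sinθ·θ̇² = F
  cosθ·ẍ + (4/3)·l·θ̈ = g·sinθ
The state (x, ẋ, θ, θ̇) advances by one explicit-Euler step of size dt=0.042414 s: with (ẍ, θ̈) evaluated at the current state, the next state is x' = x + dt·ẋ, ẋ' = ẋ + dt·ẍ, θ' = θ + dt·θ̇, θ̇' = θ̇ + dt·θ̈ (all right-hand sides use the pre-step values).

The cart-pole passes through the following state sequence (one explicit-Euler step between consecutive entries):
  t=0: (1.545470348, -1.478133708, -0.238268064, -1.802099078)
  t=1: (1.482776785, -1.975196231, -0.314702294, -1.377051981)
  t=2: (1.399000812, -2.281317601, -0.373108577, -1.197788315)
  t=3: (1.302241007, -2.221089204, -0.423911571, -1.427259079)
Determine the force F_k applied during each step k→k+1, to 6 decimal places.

step 0→1:
  ẍ = (ẋ'−ẋ)/dt = (-1.975196231−-1.478133708)/0.042414 = -11.719303
  θ̈ = (θ̇'−θ̇)/dt = (-1.377051981−-1.802099078)/0.042414 = 10.021387
  sinθ=-0.236020, cosθ=0.971748
  F = (M+m)·ẍ + m·l·cosθ·θ̈ − m·l·sinθ·θ̇² = -13.478312 + 2.056125 − -0.161836 = -11.260351
step 1→2:
  ẍ = (ẋ'−ẋ)/dt = (-2.281317601−-1.975196231)/0.042414 = -7.217461
  θ̈ = (θ̇'−θ̇)/dt = (-1.197788315−-1.377051981)/0.042414 = 4.226521
  sinθ=-0.309533, cosθ=0.950889
  F = (M+m)·ẍ + m·l·cosθ·θ̈ − m·l·sinθ·θ̇² = -8.300765 + 0.848556 − -0.123930 = -7.328279
step 2→3:
  ẍ = (ẋ'−ẋ)/dt = (-2.221089204−-2.281317601)/0.042414 = 1.420012
  θ̈ = (θ̇'−θ̇)/dt = (-1.427259079−-1.197788315)/0.042414 = -5.410260
  sinθ=-0.364512, cosθ=0.931199
  F = (M+m)·ẍ + m·l·cosθ·θ̈ − m·l·sinθ·θ̇² = 1.633149 + -1.063723 − -0.110418 = 0.679844

F_0 = -11.260351 N
F_1 = -7.328279 N
F_2 = 0.679844 N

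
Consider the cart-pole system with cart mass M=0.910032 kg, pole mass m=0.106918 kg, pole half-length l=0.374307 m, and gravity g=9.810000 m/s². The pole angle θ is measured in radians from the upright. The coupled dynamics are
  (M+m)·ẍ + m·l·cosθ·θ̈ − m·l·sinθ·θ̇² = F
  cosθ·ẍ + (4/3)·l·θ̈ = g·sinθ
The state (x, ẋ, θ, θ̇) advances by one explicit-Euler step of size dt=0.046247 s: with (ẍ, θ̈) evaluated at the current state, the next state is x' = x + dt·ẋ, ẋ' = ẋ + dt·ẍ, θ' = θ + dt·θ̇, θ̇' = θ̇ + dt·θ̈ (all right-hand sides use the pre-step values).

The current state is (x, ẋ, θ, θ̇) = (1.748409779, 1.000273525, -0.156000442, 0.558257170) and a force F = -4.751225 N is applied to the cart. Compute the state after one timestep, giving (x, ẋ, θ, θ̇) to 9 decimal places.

(1.794669429, 0.772046757, -0.130182723, 0.868765534)

sinθ=-0.155368470, cosθ=0.987856588
temp = (F + m·l·θ̇²·sinθ)/(M+m) = (-4.751225 + -0.001937806)/1.016950 = -4.673939531
θ̈ = (g·sinθ − cosθ·temp)/(l·(4/3 − m·cos²θ/(M+m))) = 6.714129868
ẍ = temp − m·l·θ̈·cosθ/(M+m) = -4.934952936
Euler: x'=1.748409779+0.046247·1.000273525=1.794669429, ẋ'=1.000273525+0.046247·-4.934952936=0.772046757
       θ'=-0.156000442+0.046247·0.558257170=-0.130182723, θ̇'=0.558257170+0.046247·6.714129868=0.868765534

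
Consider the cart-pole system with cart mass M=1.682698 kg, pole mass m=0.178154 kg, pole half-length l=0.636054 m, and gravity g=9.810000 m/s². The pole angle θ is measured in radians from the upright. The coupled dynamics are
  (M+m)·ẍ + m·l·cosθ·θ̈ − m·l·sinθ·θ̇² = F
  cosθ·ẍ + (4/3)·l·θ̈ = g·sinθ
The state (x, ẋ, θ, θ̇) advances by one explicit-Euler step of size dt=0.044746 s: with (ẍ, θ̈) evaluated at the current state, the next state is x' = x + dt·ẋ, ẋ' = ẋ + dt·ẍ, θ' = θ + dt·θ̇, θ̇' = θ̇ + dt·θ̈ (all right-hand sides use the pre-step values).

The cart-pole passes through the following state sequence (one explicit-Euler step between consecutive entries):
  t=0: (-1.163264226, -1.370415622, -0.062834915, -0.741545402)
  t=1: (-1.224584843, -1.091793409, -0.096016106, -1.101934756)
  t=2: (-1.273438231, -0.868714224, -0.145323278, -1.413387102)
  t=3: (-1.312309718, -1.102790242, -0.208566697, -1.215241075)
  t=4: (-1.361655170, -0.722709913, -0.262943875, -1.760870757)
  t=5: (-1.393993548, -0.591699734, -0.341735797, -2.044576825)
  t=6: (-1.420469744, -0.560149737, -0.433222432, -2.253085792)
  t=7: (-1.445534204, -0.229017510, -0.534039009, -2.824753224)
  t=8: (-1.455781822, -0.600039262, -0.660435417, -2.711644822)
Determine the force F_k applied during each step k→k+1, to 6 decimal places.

F_0 = 10.680120 N
F_1 = 8.505291 N
F_2 = -9.205240 N
F_3 = 14.489234 N
F_4 = 4.845878 N
F_5 = 0.973317 N
F_6 = 12.698320 N
F_7 = -14.722893 N

step 0→1:
  ẍ = (ẋ'−ẋ)/dt = (-1.091793409−-1.370415622)/0.044746 = 6.226751
  θ̈ = (θ̇'−θ̇)/dt = (-1.101934756−-0.741545402)/0.044746 = -8.054113
  sinθ=-0.062794, cosθ=0.998027
  F = (M+m)·ẍ + m·l·cosθ·θ̈ − m·l·sinθ·θ̇² = 11.587063 + -0.910855 − -0.003913 = 10.680120
step 1→2:
  ẍ = (ẋ'−ẋ)/dt = (-0.868714224−-1.091793409)/0.044746 = 4.985455
  θ̈ = (θ̇'−θ̇)/dt = (-1.413387102−-1.101934756)/0.044746 = -6.960451
  sinθ=-0.095869, cosθ=0.995394
  F = (M+m)·ẍ + m·l·cosθ·θ̈ − m·l·sinθ·θ̇² = 9.277195 + -0.785095 − -0.013191 = 8.505291
step 2→3:
  ẍ = (ẋ'−ẋ)/dt = (-1.102790242−-0.868714224)/0.044746 = -5.231217
  θ̈ = (θ̇'−θ̇)/dt = (-1.215241075−-1.413387102)/0.044746 = 4.428240
  sinθ=-0.144812, cosθ=0.989459
  F = (M+m)·ẍ + m·l·cosθ·θ̈ − m·l·sinθ·θ̇² = -9.734520 + 0.496499 − -0.032781 = -9.205240
step 3→4:
  ẍ = (ẋ'−ẋ)/dt = (-0.722709913−-1.102790242)/0.044746 = 8.494174
  θ̈ = (θ̇'−θ̇)/dt = (-1.760870757−-1.215241075)/0.044746 = -12.193932
  sinθ=-0.207058, cosθ=0.978329
  F = (M+m)·ẍ + m·l·cosθ·θ̈ − m·l·sinθ·θ̇² = 15.806401 + -1.351818 − -0.034650 = 14.489234
step 4→5:
  ẍ = (ẋ'−ẋ)/dt = (-0.591699734−-0.722709913)/0.044746 = 2.927863
  θ̈ = (θ̇'−θ̇)/dt = (-2.044576825−-1.760870757)/0.044746 = -6.340367
  sinθ=-0.259924, cosθ=0.965629
  F = (M+m)·ẍ + m·l·cosθ·θ̈ − m·l·sinθ·θ̇² = 5.448321 + -0.693768 − -0.091325 = 4.845878
step 5→6:
  ẍ = (ẋ'−ẋ)/dt = (-0.560149737−-0.591699734)/0.044746 = 0.705091
  θ̈ = (θ̇'−θ̇)/dt = (-2.253085792−-2.044576825)/0.044746 = -4.659835
  sinθ=-0.335123, cosθ=0.942174
  F = (M+m)·ẍ + m·l·cosθ·θ̈ − m·l·sinθ·θ̇² = 1.312070 + -0.497498 − -0.158745 = 0.973317
step 6→7:
  ẍ = (ẋ'−ẋ)/dt = (-0.229017510−-0.560149737)/0.044746 = 7.400264
  θ̈ = (θ̇'−θ̇)/dt = (-2.824753224−-2.253085792)/0.044746 = -12.775833
  sinθ=-0.419798, cosθ=0.907618
  F = (M+m)·ẍ + m·l·cosθ·θ̈ − m·l·sinθ·θ̇² = 13.770797 + -1.313959 − -0.241482 = 12.698320
step 7→8:
  ẍ = (ẋ'−ẋ)/dt = (-0.600039262−-0.229017510)/0.044746 = -8.291730
  θ̈ = (θ̇'−θ̇)/dt = (-2.711644822−-2.824753224)/0.044746 = 2.527788
  sinθ=-0.509014, cosθ=0.860758
  F = (M+m)·ẍ + m·l·cosθ·θ̈ − m·l·sinθ·θ̇² = -15.429682 + 0.246554 − -0.460236 = -14.722893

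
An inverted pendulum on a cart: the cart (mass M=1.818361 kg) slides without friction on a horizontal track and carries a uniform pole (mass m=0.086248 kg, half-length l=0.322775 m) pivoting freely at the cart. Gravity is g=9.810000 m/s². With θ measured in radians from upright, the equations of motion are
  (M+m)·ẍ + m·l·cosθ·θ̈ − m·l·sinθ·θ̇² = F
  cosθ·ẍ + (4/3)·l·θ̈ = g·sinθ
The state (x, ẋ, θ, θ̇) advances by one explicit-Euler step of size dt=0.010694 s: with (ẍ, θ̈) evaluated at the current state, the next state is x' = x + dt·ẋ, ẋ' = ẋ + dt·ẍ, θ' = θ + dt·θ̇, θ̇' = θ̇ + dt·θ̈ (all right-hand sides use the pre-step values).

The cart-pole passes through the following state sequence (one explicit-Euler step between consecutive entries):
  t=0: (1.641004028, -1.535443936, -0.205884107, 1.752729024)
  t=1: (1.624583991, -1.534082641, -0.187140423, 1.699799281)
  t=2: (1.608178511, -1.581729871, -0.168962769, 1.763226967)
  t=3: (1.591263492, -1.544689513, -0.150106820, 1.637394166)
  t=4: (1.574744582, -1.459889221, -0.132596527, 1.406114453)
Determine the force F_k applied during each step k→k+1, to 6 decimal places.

F_0 = 0.125054 N
F_1 = -8.308808 N
F_2 = 6.288564 N
F_3 = 14.518855 N

step 0→1:
  ẍ = (ẋ'−ẋ)/dt = (-1.534082641−-1.535443936)/0.010694 = 0.127295
  θ̈ = (θ̇'−θ̇)/dt = (1.699799281−1.752729024)/0.010694 = -4.949480
  sinθ=-0.204433, cosθ=0.978881
  F = (M+m)·ẍ + m·l·cosθ·θ̈ − m·l·sinθ·θ̇² = 0.242448 + -0.134877 − -0.017484 = 0.125054
step 1→2:
  ẍ = (ẋ'−ẋ)/dt = (-1.581729871−-1.534082641)/0.010694 = -4.455511
  θ̈ = (θ̇'−θ̇)/dt = (1.763226967−1.699799281)/0.010694 = 5.931147
  sinθ=-0.186050, cosθ=0.982540
  F = (M+m)·ẍ + m·l·cosθ·θ̈ − m·l·sinθ·θ̇² = -8.486005 + 0.162233 − -0.014965 = -8.308808
step 2→3:
  ẍ = (ẋ'−ẋ)/dt = (-1.544689513−-1.581729871)/0.010694 = 3.463658
  θ̈ = (θ̇'−θ̇)/dt = (1.637394166−1.763226967)/0.010694 = -11.766673
  sinθ=-0.168160, cosθ=0.985760
  F = (M+m)·ẍ + m·l·cosθ·θ̈ − m·l·sinθ·θ̇² = 6.596914 + -0.322904 − -0.014554 = 6.288564
step 3→4:
  ẍ = (ẋ'−ẋ)/dt = (-1.459889221−-1.544689513)/0.010694 = 7.929708
  θ̈ = (θ̇'−θ̇)/dt = (1.406114453−1.637394166)/0.010694 = -21.627054
  sinθ=-0.149544, cosθ=0.988755
  F = (M+m)·ẍ + m·l·cosθ·θ̈ − m·l·sinθ·θ̇² = 15.102992 + -0.595299 − -0.011162 = 14.518855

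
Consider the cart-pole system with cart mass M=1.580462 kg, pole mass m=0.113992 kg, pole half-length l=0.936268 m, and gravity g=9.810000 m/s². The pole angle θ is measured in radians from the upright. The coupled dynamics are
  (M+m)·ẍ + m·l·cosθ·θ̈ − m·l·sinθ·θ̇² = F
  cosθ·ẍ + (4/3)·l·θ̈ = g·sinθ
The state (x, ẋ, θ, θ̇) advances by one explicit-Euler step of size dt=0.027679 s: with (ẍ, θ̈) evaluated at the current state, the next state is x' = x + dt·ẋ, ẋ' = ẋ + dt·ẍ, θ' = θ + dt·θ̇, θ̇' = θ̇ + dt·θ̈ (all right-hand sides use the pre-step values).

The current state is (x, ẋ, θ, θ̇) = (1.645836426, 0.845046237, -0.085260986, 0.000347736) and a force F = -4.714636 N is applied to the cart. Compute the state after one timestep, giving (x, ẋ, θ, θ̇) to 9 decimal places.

(1.669226461, 0.765195147, -0.085251361, 0.045557603)

sinθ=-0.085157724, cosθ=0.996367483
temp = (F + m·l·θ̇²·sinθ)/(M+m) = (-4.714636 + -0.000000001)/1.694454 = -2.782392441
θ̈ = (g·sinθ − cosθ·temp)/(l·(4/3 − m·cos²θ/(M+m))) = 1.633363439
ẍ = temp − m·l·θ̈·cosθ/(M+m) = -2.884897936
Euler: x'=1.645836426+0.027679·0.845046237=1.669226461, ẋ'=0.845046237+0.027679·-2.884897936=0.765195147
       θ'=-0.085260986+0.027679·0.000347736=-0.085251361, θ̇'=0.000347736+0.027679·1.633363439=0.045557603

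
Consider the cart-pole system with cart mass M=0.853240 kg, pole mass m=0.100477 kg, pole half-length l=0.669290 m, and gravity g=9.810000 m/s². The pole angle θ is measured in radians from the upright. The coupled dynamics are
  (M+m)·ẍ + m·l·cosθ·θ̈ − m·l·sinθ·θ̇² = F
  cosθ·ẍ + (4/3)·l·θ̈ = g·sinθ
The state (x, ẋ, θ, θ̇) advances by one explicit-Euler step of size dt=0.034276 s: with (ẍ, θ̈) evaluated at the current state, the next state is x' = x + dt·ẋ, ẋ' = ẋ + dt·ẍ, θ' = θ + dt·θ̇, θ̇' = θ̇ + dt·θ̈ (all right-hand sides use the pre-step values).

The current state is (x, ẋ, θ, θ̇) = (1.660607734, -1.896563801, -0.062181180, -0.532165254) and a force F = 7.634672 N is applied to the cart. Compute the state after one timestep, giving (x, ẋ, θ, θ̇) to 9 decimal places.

(1.595601113, -1.596994096, -0.080421676, -0.890625953)

sinθ=-0.062141117, cosθ=0.998067373
temp = (F + m·l·θ̇²·sinθ)/(M+m) = (7.634672 + -0.001183459)/0.953717 = 8.003934649
θ̈ = (g·sinθ − cosθ·temp)/(l·(4/3 − m·cos²θ/(M+m))) = -10.458066832
ẍ = temp − m·l·θ̈·cosθ/(M+m) = 8.739926055
Euler: x'=1.660607734+0.034276·-1.896563801=1.595601113, ẋ'=-1.896563801+0.034276·8.739926055=-1.596994096
       θ'=-0.062181180+0.034276·-0.532165254=-0.080421676, θ̇'=-0.532165254+0.034276·-10.458066832=-0.890625953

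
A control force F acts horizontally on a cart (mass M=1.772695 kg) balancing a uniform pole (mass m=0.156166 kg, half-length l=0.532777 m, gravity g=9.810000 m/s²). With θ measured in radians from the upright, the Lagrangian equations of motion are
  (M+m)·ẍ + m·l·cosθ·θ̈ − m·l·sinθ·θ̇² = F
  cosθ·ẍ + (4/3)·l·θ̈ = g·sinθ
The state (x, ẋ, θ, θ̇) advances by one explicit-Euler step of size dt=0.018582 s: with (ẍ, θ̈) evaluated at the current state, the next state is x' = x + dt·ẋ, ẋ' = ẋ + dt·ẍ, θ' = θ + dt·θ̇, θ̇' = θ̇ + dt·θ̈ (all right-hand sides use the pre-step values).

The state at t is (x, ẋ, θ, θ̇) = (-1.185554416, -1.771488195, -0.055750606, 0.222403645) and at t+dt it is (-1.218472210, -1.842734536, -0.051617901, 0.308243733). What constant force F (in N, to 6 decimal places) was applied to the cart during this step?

F = -7.011575 N

ẍ = (ẋ'−ẋ)/dt = (-1.842734536−-1.771488195)/0.018582 = -3.834159
θ̈ = (θ̇'−θ̇)/dt = (0.308243733−0.222403645)/0.018582 = 4.619529
sinθ=-0.055722, cosθ=0.998446
F = (M+m)·ẍ + m·l·cosθ·θ̈ − m·l·sinθ·θ̇² = -7.395560 + 0.383755 − -0.000229 = -7.011575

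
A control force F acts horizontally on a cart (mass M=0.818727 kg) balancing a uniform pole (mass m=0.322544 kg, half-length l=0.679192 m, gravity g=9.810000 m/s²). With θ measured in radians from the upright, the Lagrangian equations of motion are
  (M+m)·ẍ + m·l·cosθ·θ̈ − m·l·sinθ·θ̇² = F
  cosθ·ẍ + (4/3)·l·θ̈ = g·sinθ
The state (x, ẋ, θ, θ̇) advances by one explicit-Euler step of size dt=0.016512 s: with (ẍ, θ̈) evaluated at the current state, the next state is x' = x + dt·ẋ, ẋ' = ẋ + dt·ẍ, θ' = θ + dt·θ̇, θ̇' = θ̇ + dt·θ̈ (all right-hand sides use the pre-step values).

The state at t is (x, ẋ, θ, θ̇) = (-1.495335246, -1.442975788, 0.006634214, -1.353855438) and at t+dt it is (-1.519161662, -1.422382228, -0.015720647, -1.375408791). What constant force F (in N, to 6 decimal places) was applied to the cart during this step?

F = 1.134767 N

ẍ = (ẋ'−ẋ)/dt = (-1.422382228−-1.442975788)/0.016512 = 1.247187
θ̈ = (θ̇'−θ̇)/dt = (-1.375408791−-1.353855438)/0.016512 = -1.305314
sinθ=0.006634, cosθ=0.999978
F = (M+m)·ẍ + m·l·cosθ·θ̈ − m·l·sinθ·θ̇² = 1.423379 + -0.285948 − 0.002664 = 1.134767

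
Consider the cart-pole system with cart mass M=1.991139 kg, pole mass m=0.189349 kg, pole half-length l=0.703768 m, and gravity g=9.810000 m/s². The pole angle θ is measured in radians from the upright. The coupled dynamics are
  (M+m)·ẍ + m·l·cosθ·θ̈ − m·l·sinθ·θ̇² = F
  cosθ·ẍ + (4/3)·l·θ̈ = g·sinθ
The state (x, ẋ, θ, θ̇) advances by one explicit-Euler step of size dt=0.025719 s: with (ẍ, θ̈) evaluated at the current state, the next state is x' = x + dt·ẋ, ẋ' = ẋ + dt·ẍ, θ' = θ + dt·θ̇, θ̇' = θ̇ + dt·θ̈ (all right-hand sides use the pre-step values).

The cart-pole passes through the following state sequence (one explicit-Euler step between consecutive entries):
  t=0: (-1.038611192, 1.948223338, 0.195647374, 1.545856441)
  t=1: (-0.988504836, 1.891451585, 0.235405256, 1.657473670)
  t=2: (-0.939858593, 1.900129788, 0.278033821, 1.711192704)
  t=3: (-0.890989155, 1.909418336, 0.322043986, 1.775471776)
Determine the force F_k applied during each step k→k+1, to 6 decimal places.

step 0→1:
  ẍ = (ẋ'−ẋ)/dt = (1.891451585−1.948223338)/0.025719 = -2.207386
  θ̈ = (θ̇'−θ̇)/dt = (1.657473670−1.545856441)/0.025719 = 4.339874
  sinθ=0.194402, cosθ=0.980922
  F = (M+m)·ẍ + m·l·cosθ·θ̈ − m·l·sinθ·θ̇² = -4.813178 + 0.567289 − 0.061906 = -4.307795
step 1→2:
  ẍ = (ẋ'−ẋ)/dt = (1.900129788−1.891451585)/0.025719 = 0.337424
  θ̈ = (θ̇'−θ̇)/dt = (1.711192704−1.657473670)/0.025719 = 2.088691
  sinθ=0.233237, cosθ=0.972420
  F = (M+m)·ẍ + m·l·cosθ·θ̈ − m·l·sinθ·θ̇² = 0.735749 + 0.270658 − 0.085385 = 0.921021
step 2→3:
  ẍ = (ẋ'−ẋ)/dt = (1.909418336−1.900129788)/0.025719 = 0.361155
  θ̈ = (θ̇'−θ̇)/dt = (1.775471776−1.711192704)/0.025719 = 2.499283
  sinθ=0.274466, cosθ=0.961597
  F = (M+m)·ẍ + m·l·cosθ·θ̈ − m·l·sinθ·θ̇² = 0.787494 + 0.320259 − 0.107097 = 1.000656

F_0 = -4.307795 N
F_1 = 0.921021 N
F_2 = 1.000656 N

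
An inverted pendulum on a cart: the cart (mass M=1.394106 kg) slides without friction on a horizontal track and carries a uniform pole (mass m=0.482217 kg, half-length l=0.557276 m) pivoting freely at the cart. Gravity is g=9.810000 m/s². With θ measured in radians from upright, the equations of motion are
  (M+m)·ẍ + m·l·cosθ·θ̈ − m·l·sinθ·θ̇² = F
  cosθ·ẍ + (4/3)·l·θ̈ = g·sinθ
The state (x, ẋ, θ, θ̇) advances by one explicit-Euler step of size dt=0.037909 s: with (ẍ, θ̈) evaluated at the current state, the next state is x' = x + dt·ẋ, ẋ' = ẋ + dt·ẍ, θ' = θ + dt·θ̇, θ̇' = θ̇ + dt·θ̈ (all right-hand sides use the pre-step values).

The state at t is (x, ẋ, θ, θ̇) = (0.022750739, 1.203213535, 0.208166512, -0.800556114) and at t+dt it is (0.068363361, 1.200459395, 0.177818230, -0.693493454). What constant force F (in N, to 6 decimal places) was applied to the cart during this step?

ẍ = (ẋ'−ẋ)/dt = (1.200459395−1.203213535)/0.037909 = -0.072651
θ̈ = (θ̇'−θ̇)/dt = (-0.693493454−-0.800556114)/0.037909 = 2.824202
sinθ=0.206666, cosθ=0.978411
F = (M+m)·ẍ + m·l·cosθ·θ̈ − m·l·sinθ·θ̇² = -0.136317 + 0.742558 − 0.035593 = 0.570647

F = 0.570647 N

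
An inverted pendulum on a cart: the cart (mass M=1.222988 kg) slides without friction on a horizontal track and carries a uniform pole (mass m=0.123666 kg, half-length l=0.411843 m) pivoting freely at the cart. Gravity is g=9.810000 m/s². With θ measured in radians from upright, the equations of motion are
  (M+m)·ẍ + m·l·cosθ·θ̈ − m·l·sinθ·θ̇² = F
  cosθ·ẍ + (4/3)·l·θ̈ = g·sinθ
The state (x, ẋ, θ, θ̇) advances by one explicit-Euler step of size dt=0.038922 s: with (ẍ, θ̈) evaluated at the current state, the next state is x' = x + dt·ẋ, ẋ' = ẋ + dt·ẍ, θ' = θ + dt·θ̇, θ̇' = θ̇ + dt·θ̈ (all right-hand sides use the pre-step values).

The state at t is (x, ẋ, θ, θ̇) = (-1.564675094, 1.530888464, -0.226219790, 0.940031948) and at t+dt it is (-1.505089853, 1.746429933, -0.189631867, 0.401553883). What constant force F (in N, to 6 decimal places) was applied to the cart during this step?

F = 6.780901 N

ẍ = (ẋ'−ẋ)/dt = (1.746429933−1.530888464)/0.038922 = 5.537780
θ̈ = (θ̇'−θ̇)/dt = (0.401553883−0.940031948)/0.038922 = -13.834799
sinθ=-0.224295, cosθ=0.974521
F = (M+m)·ẍ + m·l·cosθ·θ̈ − m·l·sinθ·θ̇² = 7.457473 + -0.686667 − -0.010095 = 6.780901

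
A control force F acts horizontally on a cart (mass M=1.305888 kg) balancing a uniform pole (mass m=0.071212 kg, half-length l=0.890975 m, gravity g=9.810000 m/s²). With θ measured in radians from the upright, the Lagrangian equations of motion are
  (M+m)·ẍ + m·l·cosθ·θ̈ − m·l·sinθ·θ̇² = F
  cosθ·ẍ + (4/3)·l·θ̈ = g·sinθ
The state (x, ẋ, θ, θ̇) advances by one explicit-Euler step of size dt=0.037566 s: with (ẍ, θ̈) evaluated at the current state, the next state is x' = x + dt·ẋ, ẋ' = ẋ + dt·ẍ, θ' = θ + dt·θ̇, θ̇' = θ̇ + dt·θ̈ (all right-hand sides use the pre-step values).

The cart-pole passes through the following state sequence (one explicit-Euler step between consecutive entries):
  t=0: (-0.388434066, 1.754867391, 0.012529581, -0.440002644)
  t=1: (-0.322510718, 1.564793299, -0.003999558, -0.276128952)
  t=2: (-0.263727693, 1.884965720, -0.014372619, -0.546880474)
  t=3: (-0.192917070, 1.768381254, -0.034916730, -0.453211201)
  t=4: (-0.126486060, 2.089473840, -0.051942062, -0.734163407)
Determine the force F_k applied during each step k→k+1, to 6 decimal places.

step 0→1:
  ẍ = (ẋ'−ẋ)/dt = (1.564793299−1.754867391)/0.037566 = -5.059737
  θ̈ = (θ̇'−θ̇)/dt = (-0.276128952−-0.440002644)/0.037566 = 4.362288
  sinθ=0.012529, cosθ=0.999922
  F = (M+m)·ẍ + m·l·cosθ·θ̈ − m·l·sinθ·θ̇² = -6.967764 + 0.276757 − 0.000154 = -6.691161
step 1→2:
  ẍ = (ẋ'−ẋ)/dt = (1.884965720−1.564793299)/0.037566 = 8.522931
  θ̈ = (θ̇'−θ̇)/dt = (-0.546880474−-0.276128952)/0.037566 = -7.207356
  sinθ=-0.004000, cosθ=0.999992
  F = (M+m)·ẍ + m·l·cosθ·θ̈ − m·l·sinθ·θ̇² = 11.736928 + -0.457289 − -0.000019 = 11.279658
step 2→3:
  ẍ = (ẋ'−ẋ)/dt = (1.768381254−1.884965720)/0.037566 = -3.103457
  θ̈ = (θ̇'−θ̇)/dt = (-0.453211201−-0.546880474)/0.037566 = 2.493459
  sinθ=-0.014372, cosθ=0.999897
  F = (M+m)·ẍ + m·l·cosθ·θ̈ − m·l·sinθ·θ̇² = -4.273771 + 0.158189 − -0.000273 = -4.115309
step 3→4:
  ẍ = (ẋ'−ẋ)/dt = (2.089473840−1.768381254)/0.037566 = 8.547425
  θ̈ = (θ̇'−θ̇)/dt = (-0.734163407−-0.453211201)/0.037566 = -7.478896
  sinθ=-0.034910, cosθ=0.999390
  F = (M+m)·ẍ + m·l·cosθ·θ̈ − m·l·sinθ·θ̇² = 11.770660 + -0.474233 − -0.000455 = 11.296882

F_0 = -6.691161 N
F_1 = 11.279658 N
F_2 = -4.115309 N
F_3 = 11.296882 N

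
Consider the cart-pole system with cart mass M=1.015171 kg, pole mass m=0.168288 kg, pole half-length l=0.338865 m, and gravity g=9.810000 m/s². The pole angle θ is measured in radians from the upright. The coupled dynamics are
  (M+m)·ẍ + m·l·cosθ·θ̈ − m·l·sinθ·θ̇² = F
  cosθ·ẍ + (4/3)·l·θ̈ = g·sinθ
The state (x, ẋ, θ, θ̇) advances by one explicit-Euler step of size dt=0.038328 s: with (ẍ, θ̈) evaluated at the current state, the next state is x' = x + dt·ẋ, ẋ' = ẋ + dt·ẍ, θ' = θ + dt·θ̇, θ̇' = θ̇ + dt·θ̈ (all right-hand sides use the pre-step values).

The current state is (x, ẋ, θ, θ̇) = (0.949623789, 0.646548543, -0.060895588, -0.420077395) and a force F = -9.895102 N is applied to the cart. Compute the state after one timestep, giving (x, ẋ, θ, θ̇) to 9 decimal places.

(0.974404702, 0.290685406, -0.076996314, 0.315439119)

sinθ=-0.060857959, cosθ=0.998146437
temp = (F + m·l·θ̇²·sinθ)/(M+m) = (-9.895102 + -0.000612429)/1.183459 = -8.361687586
θ̈ = (g·sinθ − cosθ·temp)/(l·(4/3 − m·cos²θ/(M+m))) = 19.190057231
ẍ = temp − m·l·θ̈·cosθ/(M+m) = -9.284677973
Euler: x'=0.949623789+0.038328·0.646548543=0.974404702, ẋ'=0.646548543+0.038328·-9.284677973=0.290685406
       θ'=-0.060895588+0.038328·-0.420077395=-0.076996314, θ̇'=-0.420077395+0.038328·19.190057231=0.315439119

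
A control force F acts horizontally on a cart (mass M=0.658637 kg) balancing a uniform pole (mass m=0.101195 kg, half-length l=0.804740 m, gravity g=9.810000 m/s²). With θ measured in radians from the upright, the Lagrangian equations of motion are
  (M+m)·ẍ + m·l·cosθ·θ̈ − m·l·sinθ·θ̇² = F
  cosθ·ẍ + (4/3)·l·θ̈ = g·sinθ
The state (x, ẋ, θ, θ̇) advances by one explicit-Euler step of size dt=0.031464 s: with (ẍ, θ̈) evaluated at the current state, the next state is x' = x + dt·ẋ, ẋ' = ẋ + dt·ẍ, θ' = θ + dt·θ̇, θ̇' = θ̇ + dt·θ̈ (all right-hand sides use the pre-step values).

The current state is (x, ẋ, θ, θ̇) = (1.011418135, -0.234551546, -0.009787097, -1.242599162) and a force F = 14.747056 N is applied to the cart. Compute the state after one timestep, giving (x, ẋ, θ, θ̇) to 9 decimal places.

sinθ=-0.009786941, cosθ=0.999952107
temp = (F + m·l·θ̇²·sinθ)/(M+m) = (14.747056 + -0.001230619)/0.759832 = 19.406691717
θ̈ = (g·sinθ − cosθ·temp)/(l·(4/3 − m·cos²θ/(M+m))) = -20.191910432
ẍ = temp − m·l·θ̈·cosθ/(M+m) = 21.570673869
Euler: x'=1.011418135+0.031464·-0.234551546=1.004038205, ẋ'=-0.234551546+0.031464·21.570673869=0.444148137
       θ'=-0.009787097+0.031464·-1.242599162=-0.048884237, θ̇'=-1.242599162+0.031464·-20.191910432=-1.877917432

(1.004038205, 0.444148137, -0.048884237, -1.877917432)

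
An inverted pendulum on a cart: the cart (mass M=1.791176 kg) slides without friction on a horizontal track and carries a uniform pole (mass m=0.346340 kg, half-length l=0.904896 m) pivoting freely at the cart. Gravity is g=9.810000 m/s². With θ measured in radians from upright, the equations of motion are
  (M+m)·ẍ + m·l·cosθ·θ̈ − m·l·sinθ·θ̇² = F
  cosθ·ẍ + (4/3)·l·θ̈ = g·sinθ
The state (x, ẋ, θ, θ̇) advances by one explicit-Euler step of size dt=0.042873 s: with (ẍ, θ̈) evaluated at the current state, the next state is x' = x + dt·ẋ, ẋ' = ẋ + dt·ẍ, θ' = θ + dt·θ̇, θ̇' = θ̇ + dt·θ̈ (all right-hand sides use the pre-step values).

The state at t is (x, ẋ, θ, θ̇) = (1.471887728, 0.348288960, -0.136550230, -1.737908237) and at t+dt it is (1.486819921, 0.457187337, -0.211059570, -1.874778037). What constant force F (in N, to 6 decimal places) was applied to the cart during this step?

F = 4.566987 N

ẍ = (ẋ'−ẋ)/dt = (0.457187337−0.348288960)/0.042873 = 2.540022
θ̈ = (θ̇'−θ̇)/dt = (-1.874778037−-1.737908237)/0.042873 = -3.192447
sinθ=-0.136126, cosθ=0.990691
F = (M+m)·ẍ + m·l·cosθ·θ̈ − m·l·sinθ·θ̇² = 5.429338 + -0.991205 − -0.128854 = 4.566987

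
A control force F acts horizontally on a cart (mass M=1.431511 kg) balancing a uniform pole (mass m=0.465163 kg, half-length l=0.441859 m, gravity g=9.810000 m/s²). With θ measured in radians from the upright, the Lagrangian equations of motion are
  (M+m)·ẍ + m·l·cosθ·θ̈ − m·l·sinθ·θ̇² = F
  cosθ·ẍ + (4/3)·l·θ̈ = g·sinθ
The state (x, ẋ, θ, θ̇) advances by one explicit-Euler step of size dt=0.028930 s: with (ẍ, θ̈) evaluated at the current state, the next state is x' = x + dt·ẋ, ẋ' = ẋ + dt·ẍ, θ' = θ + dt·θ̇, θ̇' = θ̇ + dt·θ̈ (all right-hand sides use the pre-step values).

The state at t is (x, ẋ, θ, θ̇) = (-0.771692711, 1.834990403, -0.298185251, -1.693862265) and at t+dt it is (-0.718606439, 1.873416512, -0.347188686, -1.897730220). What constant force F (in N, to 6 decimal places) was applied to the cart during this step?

ẍ = (ẋ'−ẋ)/dt = (1.873416512−1.834990403)/0.028930 = 1.328244
θ̈ = (θ̇'−θ̇)/dt = (-1.897730220−-1.693862265)/0.028930 = -7.046939
sinθ=-0.293786, cosθ=0.955871
F = (M+m)·ẍ + m·l·cosθ·θ̈ − m·l·sinθ·θ̇² = 2.519247 + -1.384487 − -0.173251 = 1.308011

F = 1.308011 N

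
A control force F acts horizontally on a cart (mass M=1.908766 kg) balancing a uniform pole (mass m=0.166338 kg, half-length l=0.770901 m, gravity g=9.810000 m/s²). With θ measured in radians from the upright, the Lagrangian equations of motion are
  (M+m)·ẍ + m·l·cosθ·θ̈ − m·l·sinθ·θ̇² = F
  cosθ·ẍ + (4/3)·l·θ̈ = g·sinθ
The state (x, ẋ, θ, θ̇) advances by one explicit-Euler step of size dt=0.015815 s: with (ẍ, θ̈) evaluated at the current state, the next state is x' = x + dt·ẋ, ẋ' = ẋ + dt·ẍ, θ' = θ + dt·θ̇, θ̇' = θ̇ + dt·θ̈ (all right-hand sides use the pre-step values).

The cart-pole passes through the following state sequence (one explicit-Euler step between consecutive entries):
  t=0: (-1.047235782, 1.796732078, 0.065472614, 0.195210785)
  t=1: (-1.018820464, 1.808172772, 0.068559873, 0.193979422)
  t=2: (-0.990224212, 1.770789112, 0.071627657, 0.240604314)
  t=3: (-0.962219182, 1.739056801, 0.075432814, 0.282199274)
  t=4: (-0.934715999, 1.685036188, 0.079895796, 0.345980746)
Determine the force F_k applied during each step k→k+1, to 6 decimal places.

step 0→1:
  ẍ = (ẋ'−ẋ)/dt = (1.808172772−1.796732078)/0.015815 = 0.723408
  θ̈ = (θ̇'−θ̇)/dt = (0.193979422−0.195210785)/0.015815 = -0.077860
  sinθ=0.065426, cosθ=0.997857
  F = (M+m)·ẍ + m·l·cosθ·θ̈ − m·l·sinθ·θ̇² = 1.501146 + -0.009963 − 0.000320 = 1.490864
step 1→2:
  ẍ = (ẋ'−ẋ)/dt = (1.770789112−1.808172772)/0.015815 = -2.363810
  θ̈ = (θ̇'−θ̇)/dt = (0.240604314−0.193979422)/0.015815 = 2.948144
  sinθ=0.068506, cosθ=0.997651
  F = (M+m)·ẍ + m·l·cosθ·θ̈ − m·l·sinθ·θ̇² = -4.905152 + 0.377153 − 0.000331 = -4.528330
step 2→3:
  ẍ = (ẋ'−ẋ)/dt = (1.739056801−1.770789112)/0.015815 = -2.006469
  θ̈ = (θ̇'−θ̇)/dt = (0.282199274−0.240604314)/0.015815 = 2.630095
  sinθ=0.071566, cosθ=0.997436
  F = (M+m)·ẍ + m·l·cosθ·θ̈ − m·l·sinθ·θ̇² = -4.163632 + 0.336393 − 0.000531 = -3.827771
step 3→4:
  ẍ = (ẋ'−ẋ)/dt = (1.685036188−1.739056801)/0.015815 = -3.415783
  θ̈ = (θ̇'−θ̇)/dt = (0.345980746−0.282199274)/0.015815 = 4.032973
  sinθ=0.075361, cosθ=0.997156
  F = (M+m)·ẍ + m·l·cosθ·θ̈ − m·l·sinθ·θ̇² = -7.088105 + 0.515678 − 0.000770 = -6.573197

F_0 = 1.490864 N
F_1 = -4.528330 N
F_2 = -3.827771 N
F_3 = -6.573197 N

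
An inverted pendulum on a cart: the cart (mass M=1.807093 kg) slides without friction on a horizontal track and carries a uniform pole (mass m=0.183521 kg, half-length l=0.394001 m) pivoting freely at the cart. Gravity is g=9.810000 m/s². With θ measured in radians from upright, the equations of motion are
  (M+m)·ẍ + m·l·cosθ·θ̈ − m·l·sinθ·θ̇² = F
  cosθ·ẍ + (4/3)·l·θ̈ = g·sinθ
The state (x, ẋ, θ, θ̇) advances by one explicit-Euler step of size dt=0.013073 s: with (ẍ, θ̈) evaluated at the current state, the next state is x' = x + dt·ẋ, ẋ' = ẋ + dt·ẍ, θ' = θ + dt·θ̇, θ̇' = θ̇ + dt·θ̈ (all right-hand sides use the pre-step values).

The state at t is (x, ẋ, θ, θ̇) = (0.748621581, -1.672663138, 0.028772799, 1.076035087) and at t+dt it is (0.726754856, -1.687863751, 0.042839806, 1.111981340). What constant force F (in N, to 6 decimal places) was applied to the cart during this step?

ẍ = (ẋ'−ẋ)/dt = (-1.687863751−-1.672663138)/0.013073 = -1.162749
θ̈ = (θ̇'−θ̇)/dt = (1.111981340−1.076035087)/0.013073 = 2.749656
sinθ=0.028769, cosθ=0.999586
F = (M+m)·ẍ + m·l·cosθ·θ̈ − m·l·sinθ·θ̇² = -2.314584 + 0.198738 − 0.002409 = -2.118254

F = -2.118254 N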